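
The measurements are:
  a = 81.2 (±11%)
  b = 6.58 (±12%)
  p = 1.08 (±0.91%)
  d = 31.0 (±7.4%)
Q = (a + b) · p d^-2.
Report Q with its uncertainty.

Let u = a + b = 87.8. δu = √(δa² + δb²) = √(79.8 + 0.623) = 8.97, so δu/u = 0.102.
Q is then a monomial in u, p, d:
δQ/Q = √((δu/u)² + (1·δp/p)² + (-2·δd/d)²) = √(0.0104 + 8.28e-05 + 0.0219) = 0.180
Q = 0.0986, so δQ = 0.180 × 0.0986 = 0.0178.

0.0986 ± 0.0178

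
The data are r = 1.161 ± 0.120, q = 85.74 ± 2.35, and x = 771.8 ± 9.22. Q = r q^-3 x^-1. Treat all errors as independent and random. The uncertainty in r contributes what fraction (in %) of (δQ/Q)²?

(δQ/Q)² = (1·δr/r)² + (-3·δq/q)² + (-1·δx/x)²
  r term: (1×0.103)² = 0.0107
  q term: (-3×0.0274)² = 0.00676
  x term: (-1×0.0119)² = 0.000143
Total = 0.0176. Share from r = 0.0107/0.0176 = 0.607.

60.7%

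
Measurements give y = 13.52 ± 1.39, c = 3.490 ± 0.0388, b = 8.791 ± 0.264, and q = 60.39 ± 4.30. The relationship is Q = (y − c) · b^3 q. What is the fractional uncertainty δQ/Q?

Let u = y − c = 10.03. δu = √(δy² + δc²) = √(1.93 + 0.00151) = 1.39, so δu/u = 0.139.
Q is then a monomial in u, b, q:
δQ/Q = √((δu/u)² + (3·δb/b)² + (1·δq/q)²) = √(0.0192 + 0.00812 + 0.00507) = 0.180

0.180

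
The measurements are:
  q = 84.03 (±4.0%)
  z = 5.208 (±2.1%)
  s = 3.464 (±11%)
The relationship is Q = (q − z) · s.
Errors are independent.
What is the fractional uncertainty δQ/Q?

Let u = q − z = 78.82. δu = √(δq² + δz²) = √(11.3 + 0.0120) = 3.36, so δu/u = 0.0427.
Q is then a monomial in u, s:
δQ/Q = √((δu/u)² + (1·δs/s)²) = √(0.00182 + 0.0121) = 0.118

0.118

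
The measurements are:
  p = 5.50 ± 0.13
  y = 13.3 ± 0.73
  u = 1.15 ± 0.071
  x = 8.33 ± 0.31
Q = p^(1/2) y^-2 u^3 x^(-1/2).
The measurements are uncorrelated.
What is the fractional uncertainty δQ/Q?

Q is a product of powers, so relative uncertainties combine in quadrature:
  (½·δp/p)² = (0.5×0.0236)² = 0.000140;  (-2·δy/y)² = (-2×0.0549)² = 0.0121;  (3·δu/u)² = (3×0.0617)² = 0.0343;  (−½·δx/x)² = (-0.5×0.0372)² = 0.000346
δQ/Q = √(0.0468) = 0.216

0.216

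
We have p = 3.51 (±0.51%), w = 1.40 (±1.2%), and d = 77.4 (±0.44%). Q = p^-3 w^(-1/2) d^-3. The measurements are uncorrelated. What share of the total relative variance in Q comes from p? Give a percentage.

52.7%

(δQ/Q)² = (-3·δp/p)² + (−½·δw/w)² + (-3·δd/d)²
  p term: (-3×0.00510)² = 0.000234
  w term: (-0.5×0.0120)² = 3.6e-05
  d term: (-3×0.00440)² = 0.000174
Total = 0.000444. Share from p = 0.000234/0.000444 = 0.527.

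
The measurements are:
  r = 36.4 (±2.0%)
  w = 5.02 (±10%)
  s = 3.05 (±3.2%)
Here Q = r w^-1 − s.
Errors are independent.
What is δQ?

0.746

Let p = r·w^-1 = 7.25. δp/p = √((1·δr/r)² + (-1·δw/w)²) = √(0.000400 + 0.0100) = 0.102, so δp = 0.739.
Q = p − s: δQ = √(δp² + δs²) = √(0.547 + 0.00953) = 0.746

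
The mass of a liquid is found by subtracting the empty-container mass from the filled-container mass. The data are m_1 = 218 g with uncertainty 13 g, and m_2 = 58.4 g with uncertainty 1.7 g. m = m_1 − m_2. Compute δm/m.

0.0821

Absolute uncertainties add in quadrature for a linear combination:
  (δm_1)² = 169;  (δm_2)² = 2.89
δm = √(172) = 13.1 g
m = 160 g, so δm/m = 13.1/160 = 0.0821.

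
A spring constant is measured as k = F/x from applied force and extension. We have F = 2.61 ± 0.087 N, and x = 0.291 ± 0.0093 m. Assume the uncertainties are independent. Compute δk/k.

k is a product of powers, so relative uncertainties combine in quadrature:
  (1·δF/F)² = (1×0.0333)² = 0.00111;  (-1·δx/x)² = (-1×0.0320)² = 0.00102
δk/k = √(0.00213) = 0.0462

0.0462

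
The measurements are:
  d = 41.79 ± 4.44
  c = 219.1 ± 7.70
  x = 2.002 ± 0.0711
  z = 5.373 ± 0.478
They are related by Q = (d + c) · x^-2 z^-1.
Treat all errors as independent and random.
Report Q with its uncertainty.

Let u = d + c = 260.9. δu = √(δd² + δc²) = √(19.7 + 59.3) = 8.89, so δu/u = 0.0341.
Q is then a monomial in u, x, z:
δQ/Q = √((δu/u)² + (-2·δx/x)² + (-1·δz/z)²) = √(0.00116 + 0.00505 + 0.00791) = 0.119
Q = 12.11, so δQ = 0.119 × 12.11 = 1.44.

12.11 ± 1.44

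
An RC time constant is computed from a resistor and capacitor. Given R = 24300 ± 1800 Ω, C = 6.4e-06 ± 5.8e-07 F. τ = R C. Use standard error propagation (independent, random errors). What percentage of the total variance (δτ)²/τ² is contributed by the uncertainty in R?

40.1%

(δτ/τ)² = (1·δR/R)² + (1·δC/C)²
  R term: (1×0.0741)² = 0.00549
  C term: (1×0.0906)² = 0.00821
Total = 0.0137. Share from R = 0.00549/0.0137 = 0.401.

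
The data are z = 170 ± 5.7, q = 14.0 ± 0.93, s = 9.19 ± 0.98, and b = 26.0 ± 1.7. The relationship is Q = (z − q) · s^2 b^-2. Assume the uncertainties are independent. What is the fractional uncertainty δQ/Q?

0.253

Let u = z − q = 156. δu = √(δz² + δq²) = √(32.5 + 0.865) = 5.78, so δu/u = 0.0370.
Q is then a monomial in u, s, b:
δQ/Q = √((δu/u)² + (2·δs/s)² + (-2·δb/b)²) = √(0.00137 + 0.0455 + 0.0171) = 0.253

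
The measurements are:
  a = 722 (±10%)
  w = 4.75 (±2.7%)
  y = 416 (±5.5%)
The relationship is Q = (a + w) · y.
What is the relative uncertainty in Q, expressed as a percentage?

Let u = a + w = 727. δu = √(δa² + δw²) = √(5210 + 0.0164) = 72.2, so δu/u = 0.0993.
Q is then a monomial in u, y:
δQ/Q = √((δu/u)² + (1·δy/y)²) = √(0.00987 + 0.00302) = 0.114

11.4%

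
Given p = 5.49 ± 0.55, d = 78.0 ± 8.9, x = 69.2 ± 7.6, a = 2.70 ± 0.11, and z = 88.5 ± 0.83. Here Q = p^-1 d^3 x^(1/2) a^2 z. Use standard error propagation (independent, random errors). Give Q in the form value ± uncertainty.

Relative error in a monomial: (δQ/Q)² = Σ (nᵢ · δxᵢ/xᵢ)².
  (-1·δp/p)² = (-1×0.100)² = 0.0100;  (3·δd/d)² = (3×0.114)² = 0.117;  (½·δx/x)² = (0.5×0.110)² = 0.00302;  (2·δa/a)² = (2×0.0407)² = 0.00664;  (1·δz/z)² = (1×0.00938)² = 8.8e-05
δQ/Q = √(0.137) = 0.370
Q = 4.64e+08, so δQ = 0.370 × 4.64e+08 = 1.72e+08.

(4.64 ± 1.72) × 10^8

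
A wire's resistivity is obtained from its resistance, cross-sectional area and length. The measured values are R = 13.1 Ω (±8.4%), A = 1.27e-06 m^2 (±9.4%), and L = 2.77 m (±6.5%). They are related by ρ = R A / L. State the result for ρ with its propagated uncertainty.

Since ρ is a product/quotient, work with relative uncertainties:
  (1·δR/R)² = (1×0.0840)² = 0.00706;  (1·δA/A)² = (1×0.0940)² = 0.00884;  (-1·δL/L)² = (-1×0.0650)² = 0.00423
δρ/ρ = √(0.0201) = 0.142
ρ = 6.01e-06 Ω·m, so δρ = 0.142 × 6.01e-06 = 8.52e-07 Ω·m.

(6.01 ± 0.852) × 10^-6 Ω·m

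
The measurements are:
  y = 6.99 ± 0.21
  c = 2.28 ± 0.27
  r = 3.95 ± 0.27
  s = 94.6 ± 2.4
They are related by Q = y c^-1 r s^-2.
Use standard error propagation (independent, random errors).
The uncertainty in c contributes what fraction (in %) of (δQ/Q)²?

(δQ/Q)² = (1·δy/y)² + (-1·δc/c)² + (1·δr/r)² + (-2·δs/s)²
  y term: (1×0.0300)² = 0.000903
  c term: (-1×0.118)² = 0.0140
  r term: (1×0.0684)² = 0.00467
  s term: (-2×0.0254)² = 0.00257
Total = 0.0222. Share from c = 0.0140/0.0222 = 0.632.

63.2%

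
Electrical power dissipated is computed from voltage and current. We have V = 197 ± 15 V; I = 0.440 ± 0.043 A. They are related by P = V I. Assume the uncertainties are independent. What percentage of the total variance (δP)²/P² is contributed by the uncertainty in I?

62.2%

(δP/P)² = (1·δV/V)² + (1·δI/I)²
  V term: (1×0.0761)² = 0.00580
  I term: (1×0.0977)² = 0.00955
Total = 0.0153. Share from I = 0.00955/0.0153 = 0.622.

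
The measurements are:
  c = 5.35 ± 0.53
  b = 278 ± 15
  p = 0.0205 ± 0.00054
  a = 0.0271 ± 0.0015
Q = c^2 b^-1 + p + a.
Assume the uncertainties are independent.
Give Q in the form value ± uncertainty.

Let w = c^2·b^-1 = 0.103. δw/w = √((2·δc/c)² + (-1·δb/b)²) = √(0.0393 + 0.00291) = 0.205, so δw = 0.0211.
Q = w + p + a: δQ = √(δw² + δp² + δa²) = √(0.000447 + 2.92e-07 + 2.25e-06) = 0.0212
Q = 0.151.

0.151 ± 0.0212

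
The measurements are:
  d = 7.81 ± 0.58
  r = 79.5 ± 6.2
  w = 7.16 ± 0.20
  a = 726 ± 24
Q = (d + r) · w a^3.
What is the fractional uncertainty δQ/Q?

Let u = d + r = 87.3. δu = √(δd² + δr²) = √(0.336 + 38.4) = 6.23, so δu/u = 0.0713.
Q is then a monomial in u, w, a:
δQ/Q = √((δu/u)² + (1·δw/w)² + (3·δa/a)²) = √(0.00509 + 0.000780 + 0.00984) = 0.125

0.125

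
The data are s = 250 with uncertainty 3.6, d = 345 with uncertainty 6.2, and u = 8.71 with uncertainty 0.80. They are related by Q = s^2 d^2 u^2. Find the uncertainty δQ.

Relative error in a monomial: (δQ/Q)² = Σ (nᵢ · δxᵢ/xᵢ)².
  (2·δs/s)² = (2×0.0144)² = 0.000829;  (2·δd/d)² = (2×0.0180)² = 0.00129;  (2·δu/u)² = (2×0.0918)² = 0.0337
δQ/Q = √(0.0359) = 0.189
Q = 5.64e+11, so δQ = 0.189 × 5.64e+11 = 1.07e+11.

1.07e+11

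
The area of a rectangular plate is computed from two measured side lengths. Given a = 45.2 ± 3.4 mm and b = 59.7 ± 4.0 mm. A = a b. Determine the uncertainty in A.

272 mm^2

Relative error in a monomial: (δA/A)² = Σ (nᵢ · δxᵢ/xᵢ)².
  (1·δa/a)² = (1×0.0752)² = 0.00566;  (1·δb/b)² = (1×0.0670)² = 0.00449
δA/A = √(0.0101) = 0.101
A = 2700 mm^2, so δA = 0.101 × 2700 = 272 mm^2.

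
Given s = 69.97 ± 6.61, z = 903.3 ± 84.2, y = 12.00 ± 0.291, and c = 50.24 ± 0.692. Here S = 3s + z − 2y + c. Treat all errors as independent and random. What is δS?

S is a linear combination, so absolute uncertainties add in quadrature:
  (3·δs)² = 393;  (δz)² = 7090;  (2·δy)² = 0.339;  (δc)² = 0.479
δS = √(7480) = 86.5

86.5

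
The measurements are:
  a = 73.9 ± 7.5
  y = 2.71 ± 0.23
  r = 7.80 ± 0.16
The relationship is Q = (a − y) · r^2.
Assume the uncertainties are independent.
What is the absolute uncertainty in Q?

Let u = a − y = 71.2. δu = √(δa² + δy²) = √(56.2 + 0.0529) = 7.50, so δu/u = 0.105.
Q is then a monomial in u, r:
δQ/Q = √((δu/u)² + (2·δr/r)²) = √(0.0111 + 0.00168) = 0.113
Q = 4330, so δQ = 0.113 × 4330 = 490.

490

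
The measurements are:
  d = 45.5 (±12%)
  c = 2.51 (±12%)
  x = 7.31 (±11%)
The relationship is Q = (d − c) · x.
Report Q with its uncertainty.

314 ± 52.8

Let u = d − c = 43.0. δu = √(δd² + δc²) = √(29.8 + 0.0907) = 5.47, so δu/u = 0.127.
Q is then a monomial in u, x:
δQ/Q = √((δu/u)² + (1·δx/x)²) = √(0.0162 + 0.0121) = 0.168
Q = 314, so δQ = 0.168 × 314 = 52.8.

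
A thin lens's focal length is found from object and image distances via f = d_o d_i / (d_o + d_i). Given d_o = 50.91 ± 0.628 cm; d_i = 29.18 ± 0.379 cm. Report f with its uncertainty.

∂f/∂d_o = (d_i/(d_o+d_i))² = 0.133;  ∂f/∂d_i = (d_o/(d_o+d_i))² = 0.404
δf = √((∂f/∂d_o · δd_o)² + (∂f/∂d_i · δd_i)²) = √(0.00695 + 0.0235) = 0.174 cm
f = 18.55 cm.

18.55 ± 0.174 cm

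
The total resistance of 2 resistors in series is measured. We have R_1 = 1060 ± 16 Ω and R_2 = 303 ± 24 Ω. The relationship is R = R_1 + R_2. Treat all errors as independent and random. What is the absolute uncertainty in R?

For a sum/difference, combine absolute errors in quadrature:
  (δR_1)² = 256;  (δR_2)² = 576
δR = √(832) = 28.8 Ω

28.8 Ω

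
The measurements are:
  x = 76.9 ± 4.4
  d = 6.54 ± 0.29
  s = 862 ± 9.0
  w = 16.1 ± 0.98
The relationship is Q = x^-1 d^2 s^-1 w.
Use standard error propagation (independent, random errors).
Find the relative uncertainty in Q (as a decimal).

Q is a product of powers, so relative uncertainties combine in quadrature:
  (-1·δx/x)² = (-1×0.0572)² = 0.00327;  (2·δd/d)² = (2×0.0443)² = 0.00787;  (-1·δs/s)² = (-1×0.0104)² = 0.000109;  (1·δw/w)² = (1×0.0609)² = 0.00371
δQ/Q = √(0.0150) = 0.122

0.122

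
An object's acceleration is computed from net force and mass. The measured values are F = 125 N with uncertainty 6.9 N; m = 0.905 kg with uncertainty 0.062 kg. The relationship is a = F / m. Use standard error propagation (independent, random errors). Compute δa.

Each factor contributes (exponent × relative error)² to (δa/a)²:
  (1·δF/F)² = (1×0.0552)² = 0.00305;  (-1·δm/m)² = (-1×0.0685)² = 0.00469
δa/a = √(0.00774) = 0.0880
a = 138 m/s^2, so δa = 0.0880 × 138 = 12.2 m/s^2.

12.2 m/s^2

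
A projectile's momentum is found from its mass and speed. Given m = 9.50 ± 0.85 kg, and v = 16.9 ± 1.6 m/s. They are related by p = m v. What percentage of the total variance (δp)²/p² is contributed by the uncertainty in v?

52.8%

(δp/p)² = (1·δm/m)² + (1·δv/v)²
  m term: (1×0.0895)² = 0.00801
  v term: (1×0.0947)² = 0.00896
Total = 0.0170. Share from v = 0.00896/0.0170 = 0.528.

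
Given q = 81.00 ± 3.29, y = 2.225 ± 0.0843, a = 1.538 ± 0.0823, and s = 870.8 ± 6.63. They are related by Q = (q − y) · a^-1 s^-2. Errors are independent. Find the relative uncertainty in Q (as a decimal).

Let u = q − y = 78.78. δu = √(δq² + δy²) = √(10.8 + 0.00711) = 3.29, so δu/u = 0.0418.
Q is then a monomial in u, a, s:
δQ/Q = √((δu/u)² + (-1·δa/a)² + (-2·δs/s)²) = √(0.00175 + 0.00286 + 0.000232) = 0.0696

0.0696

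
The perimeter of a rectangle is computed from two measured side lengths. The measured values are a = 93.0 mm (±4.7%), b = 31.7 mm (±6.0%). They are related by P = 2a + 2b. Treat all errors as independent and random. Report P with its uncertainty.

Sums and differences: (δP)² = Σ (cᵢ δxᵢ)².
  (2·δa)² = 76.4;  (2·δb)² = 14.5
δP = √(90.9) = 9.53 mm
P = 249 mm.

249 ± 9.53 mm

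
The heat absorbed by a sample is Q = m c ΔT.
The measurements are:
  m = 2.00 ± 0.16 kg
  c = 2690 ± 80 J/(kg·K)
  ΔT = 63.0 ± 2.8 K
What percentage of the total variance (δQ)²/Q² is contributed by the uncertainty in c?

(δQ/Q)² = (1·δm/m)² + (1·δc/c)² + (1·δΔT/ΔT)²
  m term: (1×0.0800)² = 0.00640
  c term: (1×0.0297)² = 0.000884
  ΔT term: (1×0.0444)² = 0.00198
Total = 0.00926. Share from c = 0.000884/0.00926 = 0.0955.

9.55%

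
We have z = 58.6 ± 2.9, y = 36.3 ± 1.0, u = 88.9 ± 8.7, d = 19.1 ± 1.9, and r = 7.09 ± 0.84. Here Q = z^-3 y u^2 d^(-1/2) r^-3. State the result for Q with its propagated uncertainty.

0.000915 ± 0.000399

Since Q is a product/quotient, work with relative uncertainties:
  (-3·δz/z)² = (-3×0.0495)² = 0.0220;  (1·δy/y)² = (1×0.0275)² = 0.000759;  (2·δu/u)² = (2×0.0979)² = 0.0383;  (−½·δd/d)² = (-0.5×0.0995)² = 0.00247;  (-3·δr/r)² = (-3×0.118)² = 0.126
δQ/Q = √(0.190) = 0.436
Q = 0.000915, so δQ = 0.436 × 0.000915 = 0.000399.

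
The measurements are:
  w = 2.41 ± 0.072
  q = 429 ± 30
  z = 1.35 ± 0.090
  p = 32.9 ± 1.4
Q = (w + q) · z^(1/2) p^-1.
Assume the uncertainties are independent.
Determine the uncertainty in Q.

1.34

Let u = w + q = 431. δu = √(δw² + δq²) = √(0.00518 + 900) = 30.0, so δu/u = 0.0695.
Q is then a monomial in u, z, p:
δQ/Q = √((δu/u)² + (½·δz/z)² + (-1·δp/p)²) = √(0.00484 + 0.00111 + 0.00181) = 0.0881
Q = 15.2, so δQ = 0.0881 × 15.2 = 1.34.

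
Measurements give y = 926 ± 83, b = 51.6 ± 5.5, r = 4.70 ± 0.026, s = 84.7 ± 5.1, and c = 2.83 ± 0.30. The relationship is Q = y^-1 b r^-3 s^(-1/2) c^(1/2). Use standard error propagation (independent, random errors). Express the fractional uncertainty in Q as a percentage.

For a monomial Q ∝ y^-1, b, r^-3, s^(-1/2), c^(1/2), fractional errors add in quadrature:
  (-1·δy/y)² = (-1×0.0896)² = 0.00803;  (1·δb/b)² = (1×0.107)² = 0.0114;  (-3·δr/r)² = (-3×0.00553)² = 0.000275;  (−½·δs/s)² = (-0.5×0.0602)² = 0.000906;  (½·δc/c)² = (0.5×0.106)² = 0.00281
δQ/Q = √(0.0234) = 0.153

15.3%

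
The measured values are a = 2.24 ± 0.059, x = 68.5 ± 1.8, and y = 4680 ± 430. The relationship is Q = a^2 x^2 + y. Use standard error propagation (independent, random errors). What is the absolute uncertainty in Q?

1800

Let p = a^2·x^2 = 23500. δp/p = √((2·δa/a)² + (2·δx/x)²) = √(0.00278 + 0.00276) = 0.0744, so δp = 1750.
Q = p + y: δQ = √(δp² + δy²) = √(3.07e+06 + 1.85e+05) = 1800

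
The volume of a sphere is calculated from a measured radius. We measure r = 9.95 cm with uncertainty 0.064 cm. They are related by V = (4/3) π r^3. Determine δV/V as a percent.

1.93%

V ∝ r^3, so δV/V = |3| · δr/r = 3 × 0.00643 = 0.0193.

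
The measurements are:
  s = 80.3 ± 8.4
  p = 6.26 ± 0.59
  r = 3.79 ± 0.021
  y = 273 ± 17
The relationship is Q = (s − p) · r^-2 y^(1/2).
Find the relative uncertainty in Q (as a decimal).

Let u = s − p = 74.0. δu = √(δs² + δp²) = √(70.6 + 0.348) = 8.42, so δu/u = 0.114.
Q is then a monomial in u, r, y:
δQ/Q = √((δu/u)² + (-2·δr/r)² + (½·δy/y)²) = √(0.0129 + 0.000123 + 0.000969) = 0.118

0.118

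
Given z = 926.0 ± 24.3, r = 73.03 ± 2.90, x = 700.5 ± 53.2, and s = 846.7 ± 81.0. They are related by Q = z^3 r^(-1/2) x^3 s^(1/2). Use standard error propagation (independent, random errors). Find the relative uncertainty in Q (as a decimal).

Relative error in a monomial: (δQ/Q)² = Σ (nᵢ · δxᵢ/xᵢ)².
  (3·δz/z)² = (3×0.0262)² = 0.00620;  (−½·δr/r)² = (-0.5×0.0397)² = 0.000394;  (3·δx/x)² = (3×0.0759)² = 0.0519;  (½·δs/s)² = (0.5×0.0957)² = 0.00229
δQ/Q = √(0.0608) = 0.247

0.247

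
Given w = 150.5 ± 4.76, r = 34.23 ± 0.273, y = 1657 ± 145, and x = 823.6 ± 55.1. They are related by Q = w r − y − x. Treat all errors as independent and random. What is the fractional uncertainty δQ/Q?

Let p = w·r = 5152. δp/p = √((1·δw/w)² + (1·δr/r)²) = √(0.00100 + 6.36e-05) = 0.0326, so δp = 168.
Q = p − y − x: δQ = √(δp² + δy² + δx²) = √(28200 + 21000 + 3040) = 229
Q = 2671, so δQ/Q = 229/2671 = 0.0856.

0.0856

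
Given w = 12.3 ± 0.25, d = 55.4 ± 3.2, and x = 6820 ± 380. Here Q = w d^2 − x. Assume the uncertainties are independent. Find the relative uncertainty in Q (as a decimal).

Let p = w·d^2 = 37800. δp/p = √((1·δw/w)² + (2·δd/d)²) = √(0.000413 + 0.0133) = 0.117, so δp = 4430.
Q = p − x: δQ = √(δp² + δx²) = √(1.96e+07 + 1.44e+05) = 4440
Q = 30900, so δQ/Q = 4440/30900 = 0.144.

0.144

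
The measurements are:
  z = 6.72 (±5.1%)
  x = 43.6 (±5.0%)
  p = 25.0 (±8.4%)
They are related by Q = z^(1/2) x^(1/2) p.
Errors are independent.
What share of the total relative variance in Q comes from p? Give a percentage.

84.7%

(δQ/Q)² = (½·δz/z)² + (½·δx/x)² + (1·δp/p)²
  z term: (0.5×0.0510)² = 0.000650
  x term: (0.5×0.0500)² = 0.000625
  p term: (1×0.0840)² = 0.00706
Total = 0.00833. Share from p = 0.00706/0.00833 = 0.847.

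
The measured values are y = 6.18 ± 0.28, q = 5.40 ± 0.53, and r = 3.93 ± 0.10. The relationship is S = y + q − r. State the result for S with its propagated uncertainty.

7.65 ± 0.608

Each term contributes (cᵢ δxᵢ)² to (δS)²:
  (δy)² = 0.0784;  (δq)² = 0.281;  (δr)² = 0.0100
δS = √(0.369) = 0.608
S = 7.65.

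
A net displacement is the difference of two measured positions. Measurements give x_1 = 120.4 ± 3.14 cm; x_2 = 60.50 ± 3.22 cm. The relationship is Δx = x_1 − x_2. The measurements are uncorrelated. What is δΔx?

Absolute uncertainties add in quadrature for a linear combination:
  (δx_1)² = 9.86;  (δx_2)² = 10.4
δΔx = √(20.2) = 4.50 cm

4.50 cm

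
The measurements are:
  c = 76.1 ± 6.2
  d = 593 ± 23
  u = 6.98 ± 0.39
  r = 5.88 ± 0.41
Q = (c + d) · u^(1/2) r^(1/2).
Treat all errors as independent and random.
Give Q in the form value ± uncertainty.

Let w = c + d = 669. δw = √(δc² + δd²) = √(38.4 + 529) = 23.8, so δw/w = 0.0356.
Q is then a monomial in w, u, r:
δQ/Q = √((δw/w)² + (½·δu/u)² + (½·δr/r)²) = √(0.00127 + 0.000780 + 0.00122) = 0.0571
Q = 4290, so δQ = 0.0571 × 4290 = 245.

4290 ± 245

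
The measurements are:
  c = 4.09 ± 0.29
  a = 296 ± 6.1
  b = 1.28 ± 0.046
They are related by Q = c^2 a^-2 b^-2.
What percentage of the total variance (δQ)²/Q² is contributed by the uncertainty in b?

(δQ/Q)² = (2·δc/c)² + (-2·δa/a)² + (-2·δb/b)²
  c term: (2×0.0709)² = 0.0201
  a term: (-2×0.0206)² = 0.00170
  b term: (-2×0.0359)² = 0.00517
Total = 0.0270. Share from b = 0.00517/0.0270 = 0.192.

19.2%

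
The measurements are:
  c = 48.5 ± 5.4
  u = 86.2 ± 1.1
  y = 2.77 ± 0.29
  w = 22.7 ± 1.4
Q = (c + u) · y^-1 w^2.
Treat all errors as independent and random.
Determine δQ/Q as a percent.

16.7%

Let h = c + u = 135. δh = √(δc² + δu²) = √(29.2 + 1.21) = 5.51, so δh/h = 0.0409.
Q is then a monomial in h, y, w:
δQ/Q = √((δh/h)² + (-1·δy/y)² + (2·δw/w)²) = √(0.00167 + 0.0110 + 0.0152) = 0.167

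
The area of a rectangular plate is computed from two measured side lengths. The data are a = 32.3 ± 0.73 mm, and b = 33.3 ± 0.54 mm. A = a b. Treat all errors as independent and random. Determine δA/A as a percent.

2.78%

For a monomial A ∝ a, b, fractional errors add in quadrature:
  (1·δa/a)² = (1×0.0226)² = 0.000511;  (1·δb/b)² = (1×0.0162)² = 0.000263
δA/A = √(0.000774) = 0.0278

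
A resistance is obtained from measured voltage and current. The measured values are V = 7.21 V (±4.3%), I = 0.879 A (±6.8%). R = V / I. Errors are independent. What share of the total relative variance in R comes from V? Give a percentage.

(δR/R)² = (1·δV/V)² + (-1·δI/I)²
  V term: (1×0.0430)² = 0.00185
  I term: (-1×0.0680)² = 0.00462
Total = 0.00647. Share from V = 0.00185/0.00647 = 0.286.

28.6%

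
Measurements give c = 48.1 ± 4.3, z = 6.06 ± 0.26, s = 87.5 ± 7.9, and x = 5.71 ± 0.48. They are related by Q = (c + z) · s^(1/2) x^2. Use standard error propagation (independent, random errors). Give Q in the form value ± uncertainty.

Let u = c + z = 54.2. δu = √(δc² + δz²) = √(18.5 + 0.0676) = 4.31, so δu/u = 0.0795.
Q is then a monomial in u, s, x:
δQ/Q = √((δu/u)² + (½·δs/s)² + (2·δx/x)²) = √(0.00633 + 0.00204 + 0.0283) = 0.191
Q = 16500, so δQ = 0.191 × 16500 = 3160.

16500 ± 3160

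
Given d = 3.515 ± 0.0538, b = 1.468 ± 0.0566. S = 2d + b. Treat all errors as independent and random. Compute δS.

0.122

Each term contributes (cᵢ δxᵢ)² to (δS)²:
  (2·δd)² = 0.0116;  (δb)² = 0.00320
δS = √(0.0148) = 0.122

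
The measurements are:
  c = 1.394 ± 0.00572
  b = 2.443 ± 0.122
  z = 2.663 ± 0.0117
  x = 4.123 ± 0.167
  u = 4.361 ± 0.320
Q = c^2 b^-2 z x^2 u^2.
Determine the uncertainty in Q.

54.8

Q is a product of powers, so relative uncertainties combine in quadrature:
  (2·δc/c)² = (2×0.00410)² = 6.73e-05;  (-2·δb/b)² = (-2×0.0499)² = 0.00998;  (1·δz/z)² = (1×0.00439)² = 1.93e-05;  (2·δx/x)² = (2×0.0405)² = 0.00656;  (2·δu/u)² = (2×0.0734)² = 0.0215
δQ/Q = √(0.0382) = 0.195
Q = 280.3, so δQ = 0.195 × 280.3 = 54.8.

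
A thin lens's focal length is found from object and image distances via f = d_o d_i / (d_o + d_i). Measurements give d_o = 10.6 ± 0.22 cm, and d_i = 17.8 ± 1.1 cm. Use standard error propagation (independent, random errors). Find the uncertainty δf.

∂f/∂d_o = (d_i/(d_o+d_i))² = 0.393;  ∂f/∂d_i = (d_o/(d_o+d_i))² = 0.139
δf = √((∂f/∂d_o · δd_o)² + (∂f/∂d_i · δd_i)²) = √(0.00747 + 0.0235) = 0.176 cm

0.176 cm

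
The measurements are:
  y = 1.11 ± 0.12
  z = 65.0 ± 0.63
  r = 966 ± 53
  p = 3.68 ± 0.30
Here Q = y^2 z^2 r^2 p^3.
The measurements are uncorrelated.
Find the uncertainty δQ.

8.35e+10

Q is a product of powers, so relative uncertainties combine in quadrature:
  (2·δy/y)² = (2×0.108)² = 0.0467;  (2·δz/z)² = (2×0.00969)² = 0.000376;  (2·δr/r)² = (2×0.0549)² = 0.0120;  (3·δp/p)² = (3×0.0815)² = 0.0598
δQ/Q = √(0.119) = 0.345
Q = 2.42e+11, so δQ = 0.345 × 2.42e+11 = 8.35e+10.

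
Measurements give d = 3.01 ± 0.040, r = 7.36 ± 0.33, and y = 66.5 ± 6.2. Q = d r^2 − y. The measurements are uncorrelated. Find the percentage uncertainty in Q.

16.6%

Let p = d·r^2 = 163. δp/p = √((1·δd/d)² + (2·δr/r)²) = √(0.000177 + 0.00804) = 0.0907, so δp = 14.8.
Q = p − y: δQ = √(δp² + δy²) = √(218 + 38.4) = 16.0
Q = 96.6, so δQ/Q = 16.0/96.6 = 0.166.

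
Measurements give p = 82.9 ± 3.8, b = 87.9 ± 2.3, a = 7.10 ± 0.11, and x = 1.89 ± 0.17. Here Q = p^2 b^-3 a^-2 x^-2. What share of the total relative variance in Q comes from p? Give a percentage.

(δQ/Q)² = (2·δp/p)² + (-3·δb/b)² + (-2·δa/a)² + (-2·δx/x)²
  p term: (2×0.0458)² = 0.00840
  b term: (-3×0.0262)² = 0.00616
  a term: (-2×0.0155)² = 0.000960
  x term: (-2×0.0899)² = 0.0324
Total = 0.0479. Share from p = 0.00840/0.0479 = 0.176.

17.6%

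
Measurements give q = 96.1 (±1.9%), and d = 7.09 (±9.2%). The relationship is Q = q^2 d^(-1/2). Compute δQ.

207

Products/powers → add relative errors in quadrature, weighted by exponent:
  (2·δq/q)² = (2×0.0190)² = 0.00144;  (−½·δd/d)² = (-0.5×0.0920)² = 0.00212
δQ/Q = √(0.00356) = 0.0597
Q = 3470, so δQ = 0.0597 × 3470 = 207.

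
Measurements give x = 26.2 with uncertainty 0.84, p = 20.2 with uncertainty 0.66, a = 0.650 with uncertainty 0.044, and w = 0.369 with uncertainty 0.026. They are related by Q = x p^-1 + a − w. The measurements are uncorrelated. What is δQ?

Let h = x·p^-1 = 1.30. δh/h = √((1·δx/x)² + (-1·δp/p)²) = √(0.00103 + 0.00107) = 0.0458, so δh = 0.0594.
Q = h + a − w: δQ = √(δh² + δa² + δw²) = √(0.00353 + 0.00194 + 0.000676) = 0.0783

0.0783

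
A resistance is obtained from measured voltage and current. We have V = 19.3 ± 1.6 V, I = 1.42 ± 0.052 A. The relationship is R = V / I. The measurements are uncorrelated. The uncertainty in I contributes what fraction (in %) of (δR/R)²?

(δR/R)² = (1·δV/V)² + (-1·δI/I)²
  V term: (1×0.0829)² = 0.00687
  I term: (-1×0.0366)² = 0.00134
Total = 0.00821. Share from I = 0.00134/0.00821 = 0.163.

16.3%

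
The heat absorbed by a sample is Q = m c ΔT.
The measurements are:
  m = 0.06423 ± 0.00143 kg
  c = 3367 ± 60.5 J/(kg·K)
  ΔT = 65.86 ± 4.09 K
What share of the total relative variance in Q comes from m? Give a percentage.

(δQ/Q)² = (1·δm/m)² + (1·δc/c)² + (1·δΔT/ΔT)²
  m term: (1×0.0223)² = 0.000496
  c term: (1×0.0180)² = 0.000323
  ΔT term: (1×0.0621)² = 0.00386
Total = 0.00468. Share from m = 0.000496/0.00468 = 0.106.

10.6%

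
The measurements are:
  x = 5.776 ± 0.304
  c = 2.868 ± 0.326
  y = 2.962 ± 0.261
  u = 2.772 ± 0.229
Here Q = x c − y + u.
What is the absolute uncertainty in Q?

Let p = x·c = 16.57. δp/p = √((1·δx/x)² + (1·δc/c)²) = √(0.00277 + 0.0129) = 0.125, so δp = 2.08.
Q = p − y + u: δQ = √(δp² + δy² + δu²) = √(4.31 + 0.0681 + 0.0524) = 2.10

2.10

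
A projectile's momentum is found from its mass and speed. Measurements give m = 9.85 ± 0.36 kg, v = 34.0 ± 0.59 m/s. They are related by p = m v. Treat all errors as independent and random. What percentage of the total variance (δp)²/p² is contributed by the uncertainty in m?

81.6%

(δp/p)² = (1·δm/m)² + (1·δv/v)²
  m term: (1×0.0365)² = 0.00134
  v term: (1×0.0174)² = 0.000301
Total = 0.00164. Share from m = 0.00134/0.00164 = 0.816.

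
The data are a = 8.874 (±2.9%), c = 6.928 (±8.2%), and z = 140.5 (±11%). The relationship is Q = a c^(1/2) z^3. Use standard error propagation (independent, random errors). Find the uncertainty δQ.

2.16e+07

Each factor contributes (exponent × relative error)² to (δQ/Q)²:
  (1·δa/a)² = (1×0.0290)² = 0.000841;  (½·δc/c)² = (0.5×0.0820)² = 0.00168;  (3·δz/z)² = (3×0.110)² = 0.109
δQ/Q = √(0.111) = 0.334
Q = 6.478e+07, so δQ = 0.334 × 6.478e+07 = 2.16e+07.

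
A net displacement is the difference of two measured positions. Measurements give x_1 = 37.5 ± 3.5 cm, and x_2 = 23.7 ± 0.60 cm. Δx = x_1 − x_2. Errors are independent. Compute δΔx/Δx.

Δx is a linear combination, so absolute uncertainties add in quadrature:
  (δx_1)² = 12.2;  (δx_2)² = 0.360
δΔx = √(12.6) = 3.55 cm
Δx = 13.8 cm, so δΔx/Δx = 3.55/13.8 = 0.257.

0.257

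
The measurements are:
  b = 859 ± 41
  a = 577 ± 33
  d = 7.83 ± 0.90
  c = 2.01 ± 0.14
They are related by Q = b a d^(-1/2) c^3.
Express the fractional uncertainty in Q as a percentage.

For a monomial Q ∝ b, a, d^(-1/2), c^3, fractional errors add in quadrature:
  (1·δb/b)² = (1×0.0477)² = 0.00228;  (1·δa/a)² = (1×0.0572)² = 0.00327;  (−½·δd/d)² = (-0.5×0.115)² = 0.00330;  (3·δc/c)² = (3×0.0697)² = 0.0437
δQ/Q = √(0.0525) = 0.229

22.9%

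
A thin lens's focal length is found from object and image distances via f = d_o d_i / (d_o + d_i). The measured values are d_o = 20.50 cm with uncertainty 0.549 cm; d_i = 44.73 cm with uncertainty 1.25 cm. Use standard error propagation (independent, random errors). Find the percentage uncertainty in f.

∂f/∂d_o = (d_i/(d_o+d_i))² = 0.470;  ∂f/∂d_i = (d_o/(d_o+d_i))² = 0.0988
δf = √((∂f/∂d_o · δd_o)² + (∂f/∂d_i · δd_i)²) = √(0.0666 + 0.0152) = 0.286 cm
f = 14.06 cm, so δf/f = 0.286/14.06 = 0.0204.

2.04%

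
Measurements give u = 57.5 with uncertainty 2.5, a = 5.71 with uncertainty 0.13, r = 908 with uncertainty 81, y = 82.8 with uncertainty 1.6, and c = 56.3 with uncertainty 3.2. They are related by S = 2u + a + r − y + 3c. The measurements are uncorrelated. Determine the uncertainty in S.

81.7

S is a linear combination, so absolute uncertainties add in quadrature:
  (2·δu)² = 25.0;  (δa)² = 0.0169;  (δr)² = 6560;  (δy)² = 2.56;  (3·δc)² = 92.2
δS = √(6680) = 81.7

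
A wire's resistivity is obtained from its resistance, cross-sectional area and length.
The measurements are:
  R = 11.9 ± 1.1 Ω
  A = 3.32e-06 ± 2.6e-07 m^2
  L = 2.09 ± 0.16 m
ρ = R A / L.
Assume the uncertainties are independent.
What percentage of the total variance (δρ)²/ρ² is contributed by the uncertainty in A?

(δρ/ρ)² = (1·δR/R)² + (1·δA/A)² + (-1·δL/L)²
  R term: (1×0.0924)² = 0.00854
  A term: (1×0.0783)² = 0.00613
  L term: (-1×0.0766)² = 0.00586
Total = 0.0205. Share from A = 0.00613/0.0205 = 0.299.

29.9%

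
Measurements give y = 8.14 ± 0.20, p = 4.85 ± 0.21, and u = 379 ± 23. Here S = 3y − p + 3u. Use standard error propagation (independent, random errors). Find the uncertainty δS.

69.0

Sums and differences: (δS)² = Σ (cᵢ δxᵢ)².
  (3·δy)² = 0.360;  (δp)² = 0.0441;  (3·δu)² = 4760
δS = √(4760) = 69.0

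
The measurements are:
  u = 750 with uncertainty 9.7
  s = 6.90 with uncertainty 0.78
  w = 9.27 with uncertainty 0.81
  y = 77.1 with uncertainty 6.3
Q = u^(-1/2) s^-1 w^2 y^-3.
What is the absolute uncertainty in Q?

Products/powers → add relative errors in quadrature, weighted by exponent:
  (−½·δu/u)² = (-0.5×0.0129)² = 4.18e-05;  (-1·δs/s)² = (-1×0.113)² = 0.0128;  (2·δw/w)² = (2×0.0874)² = 0.0305;  (-3·δy/y)² = (-3×0.0817)² = 0.0601
δQ/Q = √(0.103) = 0.322
Q = 9.92e-07, so δQ = 0.322 × 9.92e-07 = 3.19e-07.

3.19e-07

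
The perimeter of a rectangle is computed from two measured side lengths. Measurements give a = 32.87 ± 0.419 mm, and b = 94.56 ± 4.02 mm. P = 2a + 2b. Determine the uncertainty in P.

8.08 mm

P is a linear combination, so absolute uncertainties add in quadrature:
  (2·δa)² = 0.702;  (2·δb)² = 64.6
δP = √(65.3) = 8.08 mm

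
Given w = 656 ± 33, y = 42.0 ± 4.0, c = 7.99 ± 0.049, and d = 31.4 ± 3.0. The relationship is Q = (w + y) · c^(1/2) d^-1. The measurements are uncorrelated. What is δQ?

Let u = w + y = 698. δu = √(δw² + δy²) = √(1090 + 16.0) = 33.2, so δu/u = 0.0476.
Q is then a monomial in u, c, d:
δQ/Q = √((δu/u)² + (½·δc/c)² + (-1·δd/d)²) = √(0.00227 + 9.4e-06 + 0.00913) = 0.107
Q = 62.8, so δQ = 0.107 × 62.8 = 6.71.

6.71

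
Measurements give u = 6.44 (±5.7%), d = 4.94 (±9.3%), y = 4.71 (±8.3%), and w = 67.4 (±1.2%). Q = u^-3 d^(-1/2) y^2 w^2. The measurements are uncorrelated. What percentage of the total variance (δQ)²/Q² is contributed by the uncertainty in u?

49.1%

(δQ/Q)² = (-3·δu/u)² + (−½·δd/d)² + (2·δy/y)² + (2·δw/w)²
  u term: (-3×0.0570)² = 0.0292
  d term: (-0.5×0.0930)² = 0.00216
  y term: (2×0.0830)² = 0.0276
  w term: (2×0.0120)² = 0.000576
Total = 0.0595. Share from u = 0.0292/0.0595 = 0.491.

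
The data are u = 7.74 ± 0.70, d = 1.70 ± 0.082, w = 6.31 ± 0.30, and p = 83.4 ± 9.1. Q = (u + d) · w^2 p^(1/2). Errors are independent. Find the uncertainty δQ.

Let h = u + d = 9.44. δh = √(δu² + δd²) = √(0.490 + 0.00672) = 0.705, so δh/h = 0.0747.
Q is then a monomial in h, w, p:
δQ/Q = √((δh/h)² + (2·δw/w)² + (½·δp/p)²) = √(0.00557 + 0.00904 + 0.00298) = 0.133
Q = 3430, so δQ = 0.133 × 3430 = 455.

455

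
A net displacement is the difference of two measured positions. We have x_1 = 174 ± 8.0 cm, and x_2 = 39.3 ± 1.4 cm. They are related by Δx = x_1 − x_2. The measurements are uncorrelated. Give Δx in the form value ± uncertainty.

135 ± 8.12 cm

Each term contributes (cᵢ δxᵢ)² to (δΔx)²:
  (δx_1)² = 64.0;  (δx_2)² = 1.96
δΔx = √(66.0) = 8.12 cm
Δx = 135 cm.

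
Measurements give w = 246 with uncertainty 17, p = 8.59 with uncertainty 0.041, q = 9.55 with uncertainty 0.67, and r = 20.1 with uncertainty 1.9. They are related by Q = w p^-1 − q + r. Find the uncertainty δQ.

2.83

Let h = w·p^-1 = 28.6. δh/h = √((1·δw/w)² + (-1·δp/p)²) = √(0.00478 + 2.28e-05) = 0.0693, so δh = 1.98.
Q = h − q + r: δQ = √(δh² + δq² + δr²) = √(3.94 + 0.449 + 3.61) = 2.83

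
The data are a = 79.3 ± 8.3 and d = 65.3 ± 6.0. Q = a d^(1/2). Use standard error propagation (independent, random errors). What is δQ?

73.2

Q is a product of powers, so relative uncertainties combine in quadrature:
  (1·δa/a)² = (1×0.105)² = 0.0110;  (½·δd/d)² = (0.5×0.0919)² = 0.00211
δQ/Q = √(0.0131) = 0.114
Q = 641, so δQ = 0.114 × 641 = 73.2.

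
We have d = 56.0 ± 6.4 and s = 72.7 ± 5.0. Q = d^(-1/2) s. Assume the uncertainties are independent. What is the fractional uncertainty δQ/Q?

For a monomial Q ∝ d^(-1/2), s, fractional errors add in quadrature:
  (−½·δd/d)² = (-0.5×0.114)² = 0.00327;  (1·δs/s)² = (1×0.0688)² = 0.00473
δQ/Q = √(0.00800) = 0.0894

0.0894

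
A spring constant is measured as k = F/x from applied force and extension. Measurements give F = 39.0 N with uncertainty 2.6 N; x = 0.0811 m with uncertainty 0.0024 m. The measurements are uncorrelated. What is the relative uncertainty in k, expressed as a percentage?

k is a product of powers, so relative uncertainties combine in quadrature:
  (1·δF/F)² = (1×0.0667)² = 0.00444;  (-1·δx/x)² = (-1×0.0296)² = 0.000876
δk/k = √(0.00532) = 0.0729

7.29%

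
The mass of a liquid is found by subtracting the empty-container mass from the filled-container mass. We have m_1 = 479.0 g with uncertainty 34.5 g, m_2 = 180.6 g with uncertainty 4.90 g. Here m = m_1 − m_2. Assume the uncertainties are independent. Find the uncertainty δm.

34.8 g

Absolute uncertainties add in quadrature for a linear combination:
  (δm_1)² = 1190;  (δm_2)² = 24.0
δm = √(1210) = 34.8 g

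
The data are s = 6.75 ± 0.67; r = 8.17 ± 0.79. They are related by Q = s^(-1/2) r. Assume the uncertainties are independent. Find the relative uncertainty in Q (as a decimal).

0.109

Relative error in a monomial: (δQ/Q)² = Σ (nᵢ · δxᵢ/xᵢ)².
  (−½·δs/s)² = (-0.5×0.0993)² = 0.00246;  (1·δr/r)² = (1×0.0967)² = 0.00935
δQ/Q = √(0.0118) = 0.109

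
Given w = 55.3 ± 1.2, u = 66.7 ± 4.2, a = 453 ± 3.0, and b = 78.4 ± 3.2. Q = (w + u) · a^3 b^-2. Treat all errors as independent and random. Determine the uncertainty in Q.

1.69e+05

Let h = w + u = 122. δh = √(δw² + δu²) = √(1.44 + 17.6) = 4.37, so δh/h = 0.0358.
Q is then a monomial in h, a, b:
δQ/Q = √((δh/h)² + (3·δa/a)² + (-2·δb/b)²) = √(0.00128 + 0.000395 + 0.00666) = 0.0913
Q = 1.85e+06, so δQ = 0.0913 × 1.85e+06 = 1.69e+05.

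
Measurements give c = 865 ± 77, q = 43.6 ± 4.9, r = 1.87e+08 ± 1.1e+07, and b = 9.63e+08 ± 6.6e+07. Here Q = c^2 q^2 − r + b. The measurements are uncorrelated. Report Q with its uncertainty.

(2.20 ± 0.413) × 10^9

Let p = c^2·q^2 = 1.42e+09. δp/p = √((2·δc/c)² + (2·δq/q)²) = √(0.0317 + 0.0505) = 0.287, so δp = 4.08e+08.
Q = p − r + b: δQ = √(δp² + δr² + δb²) = √(1.66e+17 + 1.21e+14 + 4.36e+15) = 4.13e+08
Q = 2.2e+09.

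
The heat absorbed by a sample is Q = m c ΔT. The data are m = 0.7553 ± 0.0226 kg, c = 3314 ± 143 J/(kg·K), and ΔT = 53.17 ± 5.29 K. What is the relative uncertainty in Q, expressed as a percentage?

11.2%

Each factor contributes (exponent × relative error)² to (δQ/Q)²:
  (1·δm/m)² = (1×0.0299)² = 0.000895;  (1·δc/c)² = (1×0.0432)² = 0.00186;  (1·δΔT/ΔT)² = (1×0.0995)² = 0.00990
δQ/Q = √(0.0127) = 0.112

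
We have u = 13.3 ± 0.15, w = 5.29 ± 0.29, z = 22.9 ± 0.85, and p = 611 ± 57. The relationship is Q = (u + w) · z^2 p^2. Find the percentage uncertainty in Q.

Let h = u + w = 18.6. δh = √(δu² + δw²) = √(0.0225 + 0.0841) = 0.326, so δh/h = 0.0176.
Q is then a monomial in h, z, p:
δQ/Q = √((δh/h)² + (2·δz/z)² + (2·δp/p)²) = √(0.000308 + 0.00551 + 0.0348) = 0.202

20.2%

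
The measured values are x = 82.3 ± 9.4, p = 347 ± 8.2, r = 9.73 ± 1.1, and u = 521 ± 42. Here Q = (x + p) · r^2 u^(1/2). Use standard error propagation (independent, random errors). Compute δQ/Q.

0.232

Let w = x + p = 429. δw = √(δx² + δp²) = √(88.4 + 67.2) = 12.5, so δw/w = 0.0291.
Q is then a monomial in w, r, u:
δQ/Q = √((δw/w)² + (2·δr/r)² + (½·δu/u)²) = √(0.000844 + 0.0511 + 0.00162) = 0.232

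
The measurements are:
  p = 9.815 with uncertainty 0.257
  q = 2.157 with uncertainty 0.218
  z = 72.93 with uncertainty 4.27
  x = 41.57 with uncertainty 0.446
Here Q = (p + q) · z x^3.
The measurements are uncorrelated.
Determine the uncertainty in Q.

4.55e+06

Let u = p + q = 11.97. δu = √(δp² + δq²) = √(0.0660 + 0.0475) = 0.337, so δu/u = 0.0281.
Q is then a monomial in u, z, x:
δQ/Q = √((δu/u)² + (1·δz/z)² + (3·δx/x)²) = √(0.000792 + 0.00343 + 0.00104) = 0.0725
Q = 6.272e+07, so δQ = 0.0725 × 6.272e+07 = 4.55e+06.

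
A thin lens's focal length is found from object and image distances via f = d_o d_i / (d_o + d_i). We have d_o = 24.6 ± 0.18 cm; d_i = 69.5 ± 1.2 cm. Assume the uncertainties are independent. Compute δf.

∂f/∂d_o = (d_i/(d_o+d_i))² = 0.545;  ∂f/∂d_i = (d_o/(d_o+d_i))² = 0.0683
δf = √((∂f/∂d_o · δd_o)² + (∂f/∂d_i · δd_i)²) = √(0.00964 + 0.00673) = 0.128 cm

0.128 cm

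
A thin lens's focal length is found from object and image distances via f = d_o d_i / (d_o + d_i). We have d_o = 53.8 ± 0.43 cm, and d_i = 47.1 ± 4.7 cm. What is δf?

1.34 cm

∂f/∂d_o = (d_i/(d_o+d_i))² = 0.218;  ∂f/∂d_i = (d_o/(d_o+d_i))² = 0.284
δf = √((∂f/∂d_o · δd_o)² + (∂f/∂d_i · δd_i)²) = √(0.00878 + 1.79) = 1.34 cm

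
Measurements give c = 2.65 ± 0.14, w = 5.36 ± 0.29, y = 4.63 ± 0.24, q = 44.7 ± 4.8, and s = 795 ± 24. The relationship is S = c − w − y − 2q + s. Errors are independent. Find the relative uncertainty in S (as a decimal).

0.0370

Each term contributes (cᵢ δxᵢ)² to (δS)²:
  (δc)² = 0.0196;  (δw)² = 0.0841;  (δy)² = 0.0576;  (2·δq)² = 92.2;  (δs)² = 576
δS = √(668) = 25.9
S = 698, so δS/S = 25.9/698 = 0.0370.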